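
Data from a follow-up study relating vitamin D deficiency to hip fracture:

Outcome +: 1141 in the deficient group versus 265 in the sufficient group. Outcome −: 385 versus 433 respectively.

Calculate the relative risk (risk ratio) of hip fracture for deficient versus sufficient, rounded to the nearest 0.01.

From the description: a = 1141, b = 385, c = 265, d = 433.
Risk in exposed = 1141/1526 = 0.74771; risk in unexposed = 265/698 = 0.37966.
RR = 0.74771 / 0.37966 = 1.96943
The risk among the exposed is 1.97 times that among the unexposed.

1.97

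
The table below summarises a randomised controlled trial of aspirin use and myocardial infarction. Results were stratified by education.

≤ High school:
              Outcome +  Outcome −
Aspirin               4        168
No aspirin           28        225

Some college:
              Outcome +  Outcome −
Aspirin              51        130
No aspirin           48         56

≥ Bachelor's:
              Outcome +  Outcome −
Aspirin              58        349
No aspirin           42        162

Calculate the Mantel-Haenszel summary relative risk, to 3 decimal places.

RR_MH = Σ(aᵢ·n₀ᵢ/nᵢ) / Σ(cᵢ·n₁ᵢ/nᵢ), with n₁ᵢ = aᵢ+bᵢ (exposed), n₀ᵢ = cᵢ+dᵢ (unexposed), nᵢ = n₁ᵢ+n₀ᵢ.
Stratum 1 (≤ High school): n₁ = 172, n₀ = 253, n = 425; a·n₀/n = 4·253/425 = 2.3812; c·n₁/n = 28·172/425 = 11.3318
Stratum 2 (Some college): n₁ = 181, n₀ = 104, n = 285; a·n₀/n = 51·104/285 = 18.6105; c·n₁/n = 48·181/285 = 30.4842
Stratum 3 (≥ Bachelor's): n₁ = 407, n₀ = 204, n = 611; a·n₀/n = 58·204/611 = 19.3650; c·n₁/n = 42·407/611 = 27.9771
RR_MH = (2.3812 + 18.6105 + 19.3650) / (11.3318 + 30.4842 + 27.9771) = 40.3567 / 69.7931 = 0.57823

0.578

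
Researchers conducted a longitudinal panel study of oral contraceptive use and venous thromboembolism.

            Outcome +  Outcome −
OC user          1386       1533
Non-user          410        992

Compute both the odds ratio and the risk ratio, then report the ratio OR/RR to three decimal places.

1.347

Cells: a = 1386, b = 1533, c = 410, d = 992.
OR = (1386·992)/(1533·410) = 1374912/628530 = 2.18750
Risk in exposed = 1386/2919 = 0.47482; risk in unexposed = 410/1402 = 0.29244; RR = 1.62365
OR/RR = 2.18750 / 1.62365 = 1.34727
The outcome is not rare, so the OR lies further from 1 than the RR.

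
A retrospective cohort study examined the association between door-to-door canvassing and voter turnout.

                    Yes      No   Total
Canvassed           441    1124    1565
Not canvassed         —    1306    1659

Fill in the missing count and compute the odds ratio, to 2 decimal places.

1.45

The missing cell is in the unexposed row: 1659 − 1306 = 353.
So a = 441, b = 1124, c = 353, d = 1306.
OR = (a·d)/(b·c) = (441 × 1306) / (1124 × 353) = 575946 / 396772 = 1.45158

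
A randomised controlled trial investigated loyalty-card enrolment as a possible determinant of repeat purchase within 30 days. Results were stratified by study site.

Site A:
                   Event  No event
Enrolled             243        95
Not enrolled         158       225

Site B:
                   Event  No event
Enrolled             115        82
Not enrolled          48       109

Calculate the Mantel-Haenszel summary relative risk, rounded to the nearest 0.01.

RR_MH = Σ(aᵢ·n₀ᵢ/nᵢ) / Σ(cᵢ·n₁ᵢ/nᵢ), with n₁ᵢ = aᵢ+bᵢ (exposed), n₀ᵢ = cᵢ+dᵢ (unexposed), nᵢ = n₁ᵢ+n₀ᵢ.
Stratum 1 (Site A): n₁ = 338, n₀ = 383, n = 721; a·n₀/n = 243·383/721 = 129.0832; c·n₁/n = 158·338/721 = 74.0693
Stratum 2 (Site B): n₁ = 197, n₀ = 157, n = 354; a·n₀/n = 115·157/354 = 51.0028; c·n₁/n = 48·197/354 = 26.7119
RR_MH = (129.0832 + 51.0028) / (74.0693 + 26.7119) = 180.0860 / 100.7812 = 1.78690

1.79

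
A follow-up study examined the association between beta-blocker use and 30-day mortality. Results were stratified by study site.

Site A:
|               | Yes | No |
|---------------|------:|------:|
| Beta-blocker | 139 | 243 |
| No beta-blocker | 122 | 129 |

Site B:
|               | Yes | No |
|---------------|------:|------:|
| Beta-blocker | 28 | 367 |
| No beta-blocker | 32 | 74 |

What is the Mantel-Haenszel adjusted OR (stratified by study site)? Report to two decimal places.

OR_MH = Σ(aᵢdᵢ/nᵢ) / Σ(bᵢcᵢ/nᵢ), where nᵢ is the stratum total.
Stratum 1 (Site A): n = 633; a·d/n = 139·129/633 = 28.3270; b·c/n = 243·122/633 = 46.8341
Stratum 2 (Site B): n = 501; a·d/n = 28·74/501 = 4.1357; b·c/n = 367·32/501 = 23.4411
OR_MH = (28.3270 + 4.1357) / (46.8341 + 23.4411) = 32.4627 / 70.2752 = 0.46194

0.46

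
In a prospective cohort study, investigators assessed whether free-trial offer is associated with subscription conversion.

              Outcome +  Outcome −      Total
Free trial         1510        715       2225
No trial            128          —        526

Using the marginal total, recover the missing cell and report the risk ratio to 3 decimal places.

2.789

The missing cell is in the unexposed row: 526 − 128 = 398.
So a = 1510, b = 715, c = 128, d = 398.
RR = [a/(a+b)] / [c/(c+d)] = (1510/2225) / (128/526) = 0.67865/0.24335 = 2.78883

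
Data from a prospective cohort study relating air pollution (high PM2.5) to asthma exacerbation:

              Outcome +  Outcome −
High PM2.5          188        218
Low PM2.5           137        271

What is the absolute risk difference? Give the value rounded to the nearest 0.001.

0.127

Cells: a = 188, b = 218, c = 137, d = 271.
Risk in exposed = 188/406 = 0.463054; risk in unexposed = 137/408 = 0.335784.
Risk difference = 0.463054 − 0.335784 = 0.127270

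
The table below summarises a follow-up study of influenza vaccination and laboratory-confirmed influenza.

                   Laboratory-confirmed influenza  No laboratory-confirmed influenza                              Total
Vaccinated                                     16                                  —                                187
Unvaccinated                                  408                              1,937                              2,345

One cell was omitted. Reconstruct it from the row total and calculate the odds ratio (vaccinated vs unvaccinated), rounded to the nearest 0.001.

The missing cell is in the exposed row: 187 − 16 = 171.
So a = 16, b = 171, c = 408, d = 1937.
OR = (a·d)/(b·c) = (16 × 1937) / (171 × 408) = 30992 / 69768 = 0.44422

0.444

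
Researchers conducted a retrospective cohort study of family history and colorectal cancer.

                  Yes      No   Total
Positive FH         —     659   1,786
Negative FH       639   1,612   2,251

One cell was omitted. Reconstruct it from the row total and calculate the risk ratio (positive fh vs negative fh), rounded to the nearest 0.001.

2.223

The missing cell is in the exposed row: 1786 − 659 = 1127.
So a = 1127, b = 659, c = 639, d = 1612.
RR = [a/(a+b)] / [c/(c+d)] = (1127/1786) / (639/2251) = 0.63102/0.28387 = 2.22289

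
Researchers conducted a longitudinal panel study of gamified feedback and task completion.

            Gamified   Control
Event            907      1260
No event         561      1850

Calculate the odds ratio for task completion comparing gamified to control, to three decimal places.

2.374

Reading the table with exposure as columns: a = 907 (Gamified, case), b = 561 (Gamified, non-case), c = 1260 (Control, case), d = 1850.
OR = (a·d)/(b·c) = (907 × 1850) / (561 × 1260) = 1677950 / 706860 = 2.37381
The odds of task completion are about 2.37 times as high in the gamified group.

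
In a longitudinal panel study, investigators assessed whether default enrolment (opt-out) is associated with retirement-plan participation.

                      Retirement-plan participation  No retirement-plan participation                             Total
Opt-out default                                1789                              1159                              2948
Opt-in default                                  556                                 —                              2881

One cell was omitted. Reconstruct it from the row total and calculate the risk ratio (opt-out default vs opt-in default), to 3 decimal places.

3.144

The missing cell is in the unexposed row: 2881 − 556 = 2325.
So a = 1789, b = 1159, c = 556, d = 2325.
RR = [a/(a+b)] / [c/(c+d)] = (1789/2948) / (556/2881) = 0.60685/0.19299 = 3.14450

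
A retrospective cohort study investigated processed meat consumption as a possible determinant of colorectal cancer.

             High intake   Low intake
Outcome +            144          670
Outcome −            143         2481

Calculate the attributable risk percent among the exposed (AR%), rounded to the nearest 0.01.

Reading the table with exposure as columns: a = 144 (High intake, case), b = 143 (High intake, non-case), c = 670 (Low intake, case), d = 2481.
Risk in exposed = 144/287 = 0.50174; risk in unexposed = 670/3151 = 0.21263.
RR = 0.50174/0.21263 = 2.35969
AR% = (RR − 1)/RR × 100 = (2.35969 − 1)/2.35969 × 100 = 57.6215%

57.62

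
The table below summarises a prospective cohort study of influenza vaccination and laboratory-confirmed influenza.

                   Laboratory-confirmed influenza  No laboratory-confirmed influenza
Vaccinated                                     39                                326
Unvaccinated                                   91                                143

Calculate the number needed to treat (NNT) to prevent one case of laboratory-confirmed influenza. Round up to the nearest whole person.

Risk in treated group = 39/365 = 0.10685; risk in control = 91/234 = 0.38889.
Absolute risk reduction = 0.38889 − 0.10685 = 0.28204
NNT = 1 / ARR = 1 / 0.28204 = 3.546 → round up → 4

4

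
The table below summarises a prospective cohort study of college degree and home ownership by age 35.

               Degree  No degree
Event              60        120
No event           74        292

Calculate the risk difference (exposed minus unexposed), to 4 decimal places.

0.1565

Reading the table with exposure as columns: a = 60 (Degree, case), b = 74 (Degree, non-case), c = 120 (No degree, case), d = 292.
Risk in exposed = 60/134 = 0.447761; risk in unexposed = 120/412 = 0.291262.
Risk difference = 0.447761 − 0.291262 = 0.156499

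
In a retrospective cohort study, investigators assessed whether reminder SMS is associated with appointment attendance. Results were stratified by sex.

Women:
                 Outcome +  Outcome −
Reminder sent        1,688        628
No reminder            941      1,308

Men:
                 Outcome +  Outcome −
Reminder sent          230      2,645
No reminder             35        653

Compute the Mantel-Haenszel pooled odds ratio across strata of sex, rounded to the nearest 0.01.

OR_MH = Σ(aᵢdᵢ/nᵢ) / Σ(bᵢcᵢ/nᵢ), where nᵢ is the stratum total.
Stratum 1 (Women): n = 4565; a·d/n = 1688·1308/4565 = 483.6591; b·c/n = 628·941/4565 = 129.4519
Stratum 2 (Men): n = 3563; a·d/n = 230·653/3563 = 42.1527; b·c/n = 2645·35/3563 = 25.9823
OR_MH = (483.6591 + 42.1527) / (129.4519 + 25.9823) = 525.8118 / 155.4342 = 3.38286

3.38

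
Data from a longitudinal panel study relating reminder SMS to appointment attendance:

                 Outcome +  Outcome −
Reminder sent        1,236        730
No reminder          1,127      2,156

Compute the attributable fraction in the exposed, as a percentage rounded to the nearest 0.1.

Cells: a = 1236, b = 730, c = 1127, d = 2156.
Risk in exposed = 1236/1966 = 0.62869; risk in unexposed = 1127/3283 = 0.34328.
RR = 0.62869/0.34328 = 1.83139
AR% = (RR − 1)/RR × 100 = (1.83139 − 1)/1.83139 × 100 = 45.3968%

45.4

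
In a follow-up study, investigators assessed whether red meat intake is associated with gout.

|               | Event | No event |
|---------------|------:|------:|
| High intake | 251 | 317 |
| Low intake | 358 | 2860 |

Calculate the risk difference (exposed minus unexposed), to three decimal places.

0.331

Cells: a = 251, b = 317, c = 358, d = 2860.
Risk in exposed = 251/568 = 0.441901; risk in unexposed = 358/3218 = 0.111249.
Risk difference = 0.441901 − 0.111249 = 0.330652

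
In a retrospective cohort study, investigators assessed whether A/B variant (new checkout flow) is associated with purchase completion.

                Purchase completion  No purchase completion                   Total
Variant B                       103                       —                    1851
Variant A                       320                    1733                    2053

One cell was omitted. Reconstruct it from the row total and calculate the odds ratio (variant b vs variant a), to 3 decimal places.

0.319

The missing cell is in the exposed row: 1851 − 103 = 1748.
So a = 103, b = 1748, c = 320, d = 1733.
OR = (a·d)/(b·c) = (103 × 1733) / (1748 × 320) = 178499 / 559360 = 0.31911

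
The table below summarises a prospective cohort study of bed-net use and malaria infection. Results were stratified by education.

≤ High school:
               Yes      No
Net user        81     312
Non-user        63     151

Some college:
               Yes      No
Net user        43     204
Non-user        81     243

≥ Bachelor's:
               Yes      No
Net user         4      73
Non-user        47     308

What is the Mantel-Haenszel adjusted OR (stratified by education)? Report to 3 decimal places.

OR_MH = Σ(aᵢdᵢ/nᵢ) / Σ(bᵢcᵢ/nᵢ), where nᵢ is the stratum total.
Stratum 1 (≤ High school): n = 607; a·d/n = 81·151/607 = 20.1499; b·c/n = 312·63/607 = 32.3822
Stratum 2 (Some college): n = 571; a·d/n = 43·243/571 = 18.2995; b·c/n = 204·81/571 = 28.9387
Stratum 3 (≥ Bachelor's): n = 432; a·d/n = 4·308/432 = 2.8519; b·c/n = 73·47/432 = 7.9421
OR_MH = (20.1499 + 18.2995 + 2.8519) / (32.3822 + 28.9387 + 7.9421) = 41.3012 / 69.2630 = 0.59630

0.596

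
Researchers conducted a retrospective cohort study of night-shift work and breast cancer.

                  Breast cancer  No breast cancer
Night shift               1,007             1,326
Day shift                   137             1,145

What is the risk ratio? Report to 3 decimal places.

Cells: a = 1007, b = 1326, c = 137, d = 1145.
Risk in exposed = 1007/2333 = 0.43163; risk in unexposed = 137/1282 = 0.10686.
RR = 0.43163 / 0.10686 = 4.03908
The risk among the exposed is 4.04 times that among the unexposed.

4.039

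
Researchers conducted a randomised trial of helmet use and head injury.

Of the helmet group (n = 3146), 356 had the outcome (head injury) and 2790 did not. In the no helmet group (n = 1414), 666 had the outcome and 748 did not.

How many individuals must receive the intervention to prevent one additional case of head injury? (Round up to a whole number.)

3

Risk in treated group = 356/3146 = 0.11316; risk in control = 666/1414 = 0.47100.
Absolute risk reduction = 0.47100 − 0.11316 = 0.35784
NNT = 1 / ARR = 1 / 0.35784 = 2.795 → round up → 3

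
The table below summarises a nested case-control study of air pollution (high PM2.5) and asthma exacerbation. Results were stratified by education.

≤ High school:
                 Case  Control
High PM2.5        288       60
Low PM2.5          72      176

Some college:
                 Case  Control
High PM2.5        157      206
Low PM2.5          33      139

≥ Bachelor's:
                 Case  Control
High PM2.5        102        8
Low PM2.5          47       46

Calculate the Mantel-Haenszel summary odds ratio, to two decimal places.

OR_MH = Σ(aᵢdᵢ/nᵢ) / Σ(bᵢcᵢ/nᵢ), where nᵢ is the stratum total.
Stratum 1 (≤ High school): n = 596; a·d/n = 288·176/596 = 85.0470; b·c/n = 60·72/596 = 7.2483
Stratum 2 (Some college): n = 535; a·d/n = 157·139/535 = 40.7907; b·c/n = 206·33/535 = 12.7065
Stratum 3 (≥ Bachelor's): n = 203; a·d/n = 102·46/203 = 23.1133; b·c/n = 8·47/203 = 1.8522
OR_MH = (85.0470 + 40.7907 + 23.1133) / (7.2483 + 12.7065 + 1.8522) = 148.9509 / 21.8071 = 6.83039

6.83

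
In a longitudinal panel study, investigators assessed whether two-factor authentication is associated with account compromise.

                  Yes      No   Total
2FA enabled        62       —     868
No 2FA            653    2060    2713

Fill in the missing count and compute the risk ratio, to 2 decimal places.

0.30

The missing cell is in the exposed row: 868 − 62 = 806.
So a = 62, b = 806, c = 653, d = 2060.
RR = [a/(a+b)] / [c/(c+d)] = (62/868) / (653/2713) = 0.07143/0.24069 = 0.29676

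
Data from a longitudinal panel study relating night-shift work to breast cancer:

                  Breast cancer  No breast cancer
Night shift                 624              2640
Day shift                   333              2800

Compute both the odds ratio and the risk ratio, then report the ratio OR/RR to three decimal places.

1.105

Cells: a = 624, b = 2640, c = 333, d = 2800.
OR = (624·2800)/(2640·333) = 1747200/879120 = 1.98744
Risk in exposed = 624/3264 = 0.19118; risk in unexposed = 333/3133 = 0.10629; RR = 1.79867
OR/RR = 1.98744 / 1.79867 = 1.10495
The outcome is not rare, so the OR lies further from 1 than the RR.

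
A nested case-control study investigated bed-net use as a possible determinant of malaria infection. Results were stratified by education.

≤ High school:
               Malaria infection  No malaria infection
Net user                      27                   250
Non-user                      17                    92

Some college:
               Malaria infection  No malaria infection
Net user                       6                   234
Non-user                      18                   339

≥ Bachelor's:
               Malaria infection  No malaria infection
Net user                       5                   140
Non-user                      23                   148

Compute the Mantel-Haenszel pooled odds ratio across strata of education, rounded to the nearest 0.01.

OR_MH = Σ(aᵢdᵢ/nᵢ) / Σ(bᵢcᵢ/nᵢ), where nᵢ is the stratum total.
Stratum 1 (≤ High school): n = 386; a·d/n = 27·92/386 = 6.4352; b·c/n = 250·17/386 = 11.0104
Stratum 2 (Some college): n = 597; a·d/n = 6·339/597 = 3.4070; b·c/n = 234·18/597 = 7.0553
Stratum 3 (≥ Bachelor's): n = 316; a·d/n = 5·148/316 = 2.3418; b·c/n = 140·23/316 = 10.1899
OR_MH = (6.4352 + 3.4070 + 2.3418) / (11.0104 + 7.0553 + 10.1899) = 12.1840 / 28.2555 = 0.43121

0.43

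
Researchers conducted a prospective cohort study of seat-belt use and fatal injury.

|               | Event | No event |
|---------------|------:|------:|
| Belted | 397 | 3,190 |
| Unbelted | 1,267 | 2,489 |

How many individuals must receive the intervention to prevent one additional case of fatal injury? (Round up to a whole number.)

Risk in treated group = 397/3587 = 0.11068; risk in control = 1267/3756 = 0.33733.
Absolute risk reduction = 0.33733 − 0.11068 = 0.22665
NNT = 1 / ARR = 1 / 0.22665 = 4.412 → round up → 5

5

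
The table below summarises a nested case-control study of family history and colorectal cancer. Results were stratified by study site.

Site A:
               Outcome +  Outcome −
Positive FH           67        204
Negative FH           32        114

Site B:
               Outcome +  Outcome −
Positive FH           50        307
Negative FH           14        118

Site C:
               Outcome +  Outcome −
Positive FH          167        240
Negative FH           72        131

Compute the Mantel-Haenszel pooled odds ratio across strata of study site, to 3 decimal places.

OR_MH = Σ(aᵢdᵢ/nᵢ) / Σ(bᵢcᵢ/nᵢ), where nᵢ is the stratum total.
Stratum 1 (Site A): n = 417; a·d/n = 67·114/417 = 18.3165; b·c/n = 204·32/417 = 15.6547
Stratum 2 (Site B): n = 489; a·d/n = 50·118/489 = 12.0654; b·c/n = 307·14/489 = 8.7894
Stratum 3 (Site C): n = 610; a·d/n = 167·131/610 = 35.8639; b·c/n = 240·72/610 = 28.3279
OR_MH = (18.3165 + 12.0654 + 35.8639) / (15.6547 + 8.7894 + 28.3279) = 66.2459 / 52.7719 = 1.25533

1.255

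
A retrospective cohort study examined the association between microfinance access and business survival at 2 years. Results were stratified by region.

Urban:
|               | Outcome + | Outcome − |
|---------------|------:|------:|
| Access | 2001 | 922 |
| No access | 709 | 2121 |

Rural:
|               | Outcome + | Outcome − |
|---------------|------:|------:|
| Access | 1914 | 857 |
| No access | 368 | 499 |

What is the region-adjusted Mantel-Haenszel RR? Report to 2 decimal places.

RR_MH = Σ(aᵢ·n₀ᵢ/nᵢ) / Σ(cᵢ·n₁ᵢ/nᵢ), with n₁ᵢ = aᵢ+bᵢ (exposed), n₀ᵢ = cᵢ+dᵢ (unexposed), nᵢ = n₁ᵢ+n₀ᵢ.
Stratum 1 (Urban): n₁ = 2923, n₀ = 2830, n = 5753; a·n₀/n = 2001·2830/5753 = 984.3264; c·n₁/n = 709·2923/5753 = 360.2307
Stratum 2 (Rural): n₁ = 2771, n₀ = 867, n = 3638; a·n₀/n = 1914·867/3638 = 456.1402; c·n₁/n = 368·2771/3638 = 280.2991
RR_MH = (984.3264 + 456.1402) / (360.2307 + 280.2991) = 1440.4666 / 640.5297 = 2.24887

2.25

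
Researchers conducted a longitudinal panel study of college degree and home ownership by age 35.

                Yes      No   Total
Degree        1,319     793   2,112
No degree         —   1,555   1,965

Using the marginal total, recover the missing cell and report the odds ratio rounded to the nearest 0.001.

6.308

The missing cell is in the unexposed row: 1965 − 1555 = 410.
So a = 1319, b = 793, c = 410, d = 1555.
OR = (a·d)/(b·c) = (1319 × 1555) / (793 × 410) = 2051045 / 325130 = 6.30838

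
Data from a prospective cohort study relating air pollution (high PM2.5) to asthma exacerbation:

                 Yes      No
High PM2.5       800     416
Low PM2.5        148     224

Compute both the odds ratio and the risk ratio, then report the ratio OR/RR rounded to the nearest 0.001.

Cells: a = 800, b = 416, c = 148, d = 224.
OR = (800·224)/(416·148) = 179200/61568 = 2.91060
Risk in exposed = 800/1216 = 0.65789; risk in unexposed = 148/372 = 0.39785; RR = 1.65363
OR/RR = 2.91060 / 1.65363 = 1.76013
The outcome is not rare, so the OR lies further from 1 than the RR.

1.760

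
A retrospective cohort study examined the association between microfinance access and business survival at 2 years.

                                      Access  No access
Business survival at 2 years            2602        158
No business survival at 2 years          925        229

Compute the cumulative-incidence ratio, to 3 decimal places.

1.807

Reading the table with exposure as columns: a = 2602 (Access, case), b = 925 (Access, non-case), c = 158 (No access, case), d = 229.
Risk in exposed = 2602/3527 = 0.73774; risk in unexposed = 158/387 = 0.40827.
RR = 0.73774 / 0.40827 = 1.80699
The risk among the exposed is 1.81 times that among the unexposed.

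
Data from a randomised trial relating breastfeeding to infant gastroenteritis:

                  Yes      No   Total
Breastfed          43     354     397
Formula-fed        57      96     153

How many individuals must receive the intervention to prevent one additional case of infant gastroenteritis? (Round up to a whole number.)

Risk in treated group = 43/397 = 0.10831; risk in control = 57/153 = 0.37255.
Absolute risk reduction = 0.37255 − 0.10831 = 0.26424
NNT = 1 / ARR = 1 / 0.26424 = 3.784 → round up → 4

4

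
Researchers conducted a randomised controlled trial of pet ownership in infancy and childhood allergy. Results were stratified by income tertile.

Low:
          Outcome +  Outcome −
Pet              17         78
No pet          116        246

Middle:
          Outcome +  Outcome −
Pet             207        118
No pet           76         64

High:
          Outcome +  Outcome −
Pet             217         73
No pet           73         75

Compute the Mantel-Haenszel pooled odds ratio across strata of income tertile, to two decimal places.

1.46

OR_MH = Σ(aᵢdᵢ/nᵢ) / Σ(bᵢcᵢ/nᵢ), where nᵢ is the stratum total.
Stratum 1 (Low): n = 457; a·d/n = 17·246/457 = 9.1510; b·c/n = 78·116/457 = 19.7987
Stratum 2 (Middle): n = 465; a·d/n = 207·64/465 = 28.4903; b·c/n = 118·76/465 = 19.2860
Stratum 3 (High): n = 438; a·d/n = 217·75/438 = 37.1575; b·c/n = 73·73/438 = 12.1667
OR_MH = (9.1510 + 28.4903 + 37.1575) / (19.7987 + 19.2860 + 12.1667) = 74.7988 / 51.2514 = 1.45945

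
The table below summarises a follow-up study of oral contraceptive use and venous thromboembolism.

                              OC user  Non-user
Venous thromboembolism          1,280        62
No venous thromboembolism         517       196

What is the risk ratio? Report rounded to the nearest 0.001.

Reading the table with exposure as columns: a = 1280 (OC user, case), b = 517 (OC user, non-case), c = 62 (Non-user, case), d = 196.
Risk in exposed = 1280/1797 = 0.71230; risk in unexposed = 62/258 = 0.24031.
RR = 0.71230 / 0.24031 = 2.96408
The risk among the exposed is 2.96 times that among the unexposed.

2.964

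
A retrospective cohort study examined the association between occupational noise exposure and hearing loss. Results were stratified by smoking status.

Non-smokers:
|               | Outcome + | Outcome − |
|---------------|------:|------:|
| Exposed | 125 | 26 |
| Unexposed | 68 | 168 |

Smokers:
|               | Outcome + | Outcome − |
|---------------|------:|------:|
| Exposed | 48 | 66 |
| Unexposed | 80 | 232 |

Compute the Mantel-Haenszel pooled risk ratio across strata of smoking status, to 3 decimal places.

2.323

RR_MH = Σ(aᵢ·n₀ᵢ/nᵢ) / Σ(cᵢ·n₁ᵢ/nᵢ), with n₁ᵢ = aᵢ+bᵢ (exposed), n₀ᵢ = cᵢ+dᵢ (unexposed), nᵢ = n₁ᵢ+n₀ᵢ.
Stratum 1 (Non-smokers): n₁ = 151, n₀ = 236, n = 387; a·n₀/n = 125·236/387 = 76.2274; c·n₁/n = 68·151/387 = 26.5323
Stratum 2 (Smokers): n₁ = 114, n₀ = 312, n = 426; a·n₀/n = 48·312/426 = 35.1549; c·n₁/n = 80·114/426 = 21.4085
RR_MH = (76.2274 + 35.1549) / (26.5323 + 21.4085) = 111.3823 / 47.9408 = 2.32333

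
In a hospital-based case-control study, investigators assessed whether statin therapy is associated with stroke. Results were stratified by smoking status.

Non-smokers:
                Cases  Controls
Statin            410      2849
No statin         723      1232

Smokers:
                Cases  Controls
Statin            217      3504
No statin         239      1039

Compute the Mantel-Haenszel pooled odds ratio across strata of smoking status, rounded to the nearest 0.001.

OR_MH = Σ(aᵢdᵢ/nᵢ) / Σ(bᵢcᵢ/nᵢ), where nᵢ is the stratum total.
Stratum 1 (Non-smokers): n = 5214; a·d/n = 410·1232/5214 = 96.8776; b·c/n = 2849·723/5214 = 395.0570
Stratum 2 (Smokers): n = 4999; a·d/n = 217·1039/4999 = 45.1016; b·c/n = 3504·239/4999 = 167.5247
OR_MH = (96.8776 + 45.1016) / (395.0570 + 167.5247) = 141.9793 / 562.5817 = 0.25237

0.252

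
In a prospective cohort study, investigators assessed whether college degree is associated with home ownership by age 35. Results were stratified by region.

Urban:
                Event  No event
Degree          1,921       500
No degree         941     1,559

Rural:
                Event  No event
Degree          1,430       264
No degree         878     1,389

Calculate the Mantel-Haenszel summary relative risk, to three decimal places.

2.140

RR_MH = Σ(aᵢ·n₀ᵢ/nᵢ) / Σ(cᵢ·n₁ᵢ/nᵢ), with n₁ᵢ = aᵢ+bᵢ (exposed), n₀ᵢ = cᵢ+dᵢ (unexposed), nᵢ = n₁ᵢ+n₀ᵢ.
Stratum 1 (Urban): n₁ = 2421, n₀ = 2500, n = 4921; a·n₀/n = 1921·2500/4921 = 975.9195; c·n₁/n = 941·2421/4921 = 462.9468
Stratum 2 (Rural): n₁ = 1694, n₀ = 2267, n = 3961; a·n₀/n = 1430·2267/3961 = 818.4322; c·n₁/n = 878·1694/3961 = 375.4941
RR_MH = (975.9195 + 818.4322) / (462.9468 + 375.4941) = 1794.3517 / 838.4408 = 2.14011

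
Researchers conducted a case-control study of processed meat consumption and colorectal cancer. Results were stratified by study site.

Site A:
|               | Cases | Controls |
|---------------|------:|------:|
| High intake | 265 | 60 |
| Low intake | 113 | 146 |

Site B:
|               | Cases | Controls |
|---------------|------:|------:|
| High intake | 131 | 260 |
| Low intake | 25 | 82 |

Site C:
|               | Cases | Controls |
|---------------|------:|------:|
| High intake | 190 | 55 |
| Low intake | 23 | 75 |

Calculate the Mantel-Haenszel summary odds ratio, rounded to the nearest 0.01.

4.56

OR_MH = Σ(aᵢdᵢ/nᵢ) / Σ(bᵢcᵢ/nᵢ), where nᵢ is the stratum total.
Stratum 1 (Site A): n = 584; a·d/n = 265·146/584 = 66.2500; b·c/n = 60·113/584 = 11.6096
Stratum 2 (Site B): n = 498; a·d/n = 131·82/498 = 21.5703; b·c/n = 260·25/498 = 13.0522
Stratum 3 (Site C): n = 343; a·d/n = 190·75/343 = 41.5452; b·c/n = 55·23/343 = 3.6880
OR_MH = (66.2500 + 21.5703 + 41.5452) / (11.6096 + 13.0522 + 3.6880) = 129.3655 / 28.3498 = 4.56318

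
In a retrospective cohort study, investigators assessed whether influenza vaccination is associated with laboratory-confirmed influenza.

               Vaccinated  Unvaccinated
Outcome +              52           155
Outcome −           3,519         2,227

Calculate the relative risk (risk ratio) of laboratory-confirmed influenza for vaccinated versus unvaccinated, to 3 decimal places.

Reading the table with exposure as columns: a = 52 (Vaccinated, case), b = 3519 (Vaccinated, non-case), c = 155 (Unvaccinated, case), d = 2227.
Risk in exposed = 52/3571 = 0.01456; risk in unexposed = 155/2382 = 0.06507.
RR = 0.01456 / 0.06507 = 0.22378
The risk is 78% lower among the exposed than among the unexposed.

0.224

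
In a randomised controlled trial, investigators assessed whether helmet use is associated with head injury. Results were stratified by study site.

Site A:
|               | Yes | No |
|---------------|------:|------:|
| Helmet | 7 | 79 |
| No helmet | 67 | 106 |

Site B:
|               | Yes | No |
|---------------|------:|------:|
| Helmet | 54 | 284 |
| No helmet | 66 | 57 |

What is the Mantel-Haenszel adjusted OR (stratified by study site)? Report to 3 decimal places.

0.156

OR_MH = Σ(aᵢdᵢ/nᵢ) / Σ(bᵢcᵢ/nᵢ), where nᵢ is the stratum total.
Stratum 1 (Site A): n = 259; a·d/n = 7·106/259 = 2.8649; b·c/n = 79·67/259 = 20.4363
Stratum 2 (Site B): n = 461; a·d/n = 54·57/461 = 6.6768; b·c/n = 284·66/461 = 40.6594
OR_MH = (2.8649 + 6.6768) / (20.4363 + 40.6594) = 9.5417 / 61.0957 = 0.15618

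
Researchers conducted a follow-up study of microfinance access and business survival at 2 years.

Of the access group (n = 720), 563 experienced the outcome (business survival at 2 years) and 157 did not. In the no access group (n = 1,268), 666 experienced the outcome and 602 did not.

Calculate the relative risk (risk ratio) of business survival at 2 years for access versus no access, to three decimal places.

From the description: a = 563, b = 157, c = 666, d = 602.
Risk in exposed = 563/720 = 0.78194; risk in unexposed = 666/1268 = 0.52524.
RR = 0.78194 / 0.52524 = 1.48875
The risk among the exposed is 1.49 times that among the unexposed.

1.489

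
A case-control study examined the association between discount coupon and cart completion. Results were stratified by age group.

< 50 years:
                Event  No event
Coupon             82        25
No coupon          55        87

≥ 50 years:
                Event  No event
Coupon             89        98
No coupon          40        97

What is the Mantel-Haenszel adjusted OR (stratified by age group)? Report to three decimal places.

OR_MH = Σ(aᵢdᵢ/nᵢ) / Σ(bᵢcᵢ/nᵢ), where nᵢ is the stratum total.
Stratum 1 (< 50 years): n = 249; a·d/n = 82·87/249 = 28.6506; b·c/n = 25·55/249 = 5.5221
Stratum 2 (≥ 50 years): n = 324; a·d/n = 89·97/324 = 26.6451; b·c/n = 98·40/324 = 12.0988
OR_MH = (28.6506 + 26.6451) / (5.5221 + 12.0988) = 55.2957 / 17.6209 = 3.13808

3.138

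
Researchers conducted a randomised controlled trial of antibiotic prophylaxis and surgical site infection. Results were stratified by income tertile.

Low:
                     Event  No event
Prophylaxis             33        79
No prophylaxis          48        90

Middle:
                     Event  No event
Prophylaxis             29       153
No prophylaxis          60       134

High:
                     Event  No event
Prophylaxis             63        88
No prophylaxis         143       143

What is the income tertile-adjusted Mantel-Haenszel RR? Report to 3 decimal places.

0.744

RR_MH = Σ(aᵢ·n₀ᵢ/nᵢ) / Σ(cᵢ·n₁ᵢ/nᵢ), with n₁ᵢ = aᵢ+bᵢ (exposed), n₀ᵢ = cᵢ+dᵢ (unexposed), nᵢ = n₁ᵢ+n₀ᵢ.
Stratum 1 (Low): n₁ = 112, n₀ = 138, n = 250; a·n₀/n = 33·138/250 = 18.2160; c·n₁/n = 48·112/250 = 21.5040
Stratum 2 (Middle): n₁ = 182, n₀ = 194, n = 376; a·n₀/n = 29·194/376 = 14.9628; c·n₁/n = 60·182/376 = 29.0426
Stratum 3 (High): n₁ = 151, n₀ = 286, n = 437; a·n₀/n = 63·286/437 = 41.2311; c·n₁/n = 143·151/437 = 49.4119
RR_MH = (18.2160 + 14.9628 + 41.2311) / (21.5040 + 29.0426 + 49.4119) = 74.4099 / 99.9585 = 0.74441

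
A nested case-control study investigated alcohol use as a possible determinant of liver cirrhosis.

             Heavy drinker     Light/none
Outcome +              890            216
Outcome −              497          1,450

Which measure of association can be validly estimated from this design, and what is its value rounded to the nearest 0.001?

12.021

Reading the table with exposure as columns: a = 890 (Heavy drinker, case), b = 497 (Heavy drinker, non-case), c = 216 (Light/none, case), d = 1450.
This is a nested case-control study: participants were sampled on outcome status, so risks in the source population cannot be estimated directly — relative risk is not valid here. The odds ratio is the appropriate measure.
OR = (a·d)/(b·c) = (890 × 1450) / (497 × 216) = 1290500 / 107352 = 12.02120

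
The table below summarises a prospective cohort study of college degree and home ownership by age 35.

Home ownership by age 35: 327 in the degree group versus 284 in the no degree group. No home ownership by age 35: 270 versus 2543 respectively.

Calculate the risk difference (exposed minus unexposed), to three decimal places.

From the description: a = 327, b = 270, c = 284, d = 2543.
Risk in exposed = 327/597 = 0.547739; risk in unexposed = 284/2827 = 0.100460.
Risk difference = 0.547739 − 0.100460 = 0.447279

0.447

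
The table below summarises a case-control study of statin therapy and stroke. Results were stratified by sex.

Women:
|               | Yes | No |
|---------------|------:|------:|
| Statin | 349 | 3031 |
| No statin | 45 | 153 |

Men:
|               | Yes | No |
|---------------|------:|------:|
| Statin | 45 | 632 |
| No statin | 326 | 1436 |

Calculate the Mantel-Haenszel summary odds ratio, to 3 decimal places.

0.338

OR_MH = Σ(aᵢdᵢ/nᵢ) / Σ(bᵢcᵢ/nᵢ), where nᵢ is the stratum total.
Stratum 1 (Women): n = 3578; a·d/n = 349·153/3578 = 14.9237; b·c/n = 3031·45/3578 = 38.1205
Stratum 2 (Men): n = 2439; a·d/n = 45·1436/2439 = 26.4945; b·c/n = 632·326/2439 = 84.4740
OR_MH = (14.9237 + 26.4945) / (38.1205 + 84.4740) = 41.4182 / 122.5944 = 0.33785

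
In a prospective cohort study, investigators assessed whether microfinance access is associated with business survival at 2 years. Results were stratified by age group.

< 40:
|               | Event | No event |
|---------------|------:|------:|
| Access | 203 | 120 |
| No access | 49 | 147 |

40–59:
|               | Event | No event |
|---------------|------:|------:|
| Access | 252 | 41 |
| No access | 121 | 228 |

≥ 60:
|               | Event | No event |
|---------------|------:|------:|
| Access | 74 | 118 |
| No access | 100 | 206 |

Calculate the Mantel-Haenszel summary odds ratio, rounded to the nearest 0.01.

OR_MH = Σ(aᵢdᵢ/nᵢ) / Σ(bᵢcᵢ/nᵢ), where nᵢ is the stratum total.
Stratum 1 (< 40): n = 519; a·d/n = 203·147/519 = 57.4971; b·c/n = 120·49/519 = 11.3295
Stratum 2 (40–59): n = 642; a·d/n = 252·228/642 = 89.4953; b·c/n = 41·121/642 = 7.7274
Stratum 3 (≥ 60): n = 498; a·d/n = 74·206/498 = 30.6104; b·c/n = 118·100/498 = 23.6948
OR_MH = (57.4971 + 89.4953 + 30.6104) / (11.3295 + 7.7274 + 23.6948) = 177.6029 / 42.7517 = 4.15429

4.15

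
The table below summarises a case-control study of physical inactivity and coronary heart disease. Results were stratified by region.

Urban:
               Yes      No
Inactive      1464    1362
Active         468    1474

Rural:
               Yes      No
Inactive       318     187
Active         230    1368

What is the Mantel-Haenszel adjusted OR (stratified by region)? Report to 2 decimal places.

OR_MH = Σ(aᵢdᵢ/nᵢ) / Σ(bᵢcᵢ/nᵢ), where nᵢ is the stratum total.
Stratum 1 (Urban): n = 4768; a·d/n = 1464·1474/4768 = 452.5872; b·c/n = 1362·468/4768 = 133.6862
Stratum 2 (Rural): n = 2103; a·d/n = 318·1368/2103 = 206.8588; b·c/n = 187·230/2103 = 20.4517
OR_MH = (452.5872 + 206.8588) / (133.6862 + 20.4517) = 659.4460 / 154.1380 = 4.27828

4.28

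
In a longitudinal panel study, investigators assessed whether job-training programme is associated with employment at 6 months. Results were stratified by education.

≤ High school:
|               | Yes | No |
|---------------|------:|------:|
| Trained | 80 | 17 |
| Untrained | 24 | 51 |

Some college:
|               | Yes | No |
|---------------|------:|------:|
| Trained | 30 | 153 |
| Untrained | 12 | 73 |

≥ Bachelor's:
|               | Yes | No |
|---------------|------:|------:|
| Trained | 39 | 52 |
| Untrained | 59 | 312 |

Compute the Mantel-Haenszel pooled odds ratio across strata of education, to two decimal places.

3.67

OR_MH = Σ(aᵢdᵢ/nᵢ) / Σ(bᵢcᵢ/nᵢ), where nᵢ is the stratum total.
Stratum 1 (≤ High school): n = 172; a·d/n = 80·51/172 = 23.7209; b·c/n = 17·24/172 = 2.3721
Stratum 2 (Some college): n = 268; a·d/n = 30·73/268 = 8.1716; b·c/n = 153·12/268 = 6.8507
Stratum 3 (≥ Bachelor's): n = 462; a·d/n = 39·312/462 = 26.3377; b·c/n = 52·59/462 = 6.6407
OR_MH = (23.7209 + 8.1716 + 26.3377) / (2.3721 + 6.8507 + 6.6407) = 58.2302 / 15.8635 = 3.67070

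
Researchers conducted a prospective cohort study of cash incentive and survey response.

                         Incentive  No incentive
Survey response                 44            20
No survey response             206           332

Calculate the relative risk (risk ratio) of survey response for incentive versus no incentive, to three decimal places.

Reading the table with exposure as columns: a = 44 (Incentive, case), b = 206 (Incentive, non-case), c = 20 (No incentive, case), d = 332.
Risk in exposed = 44/250 = 0.17600; risk in unexposed = 20/352 = 0.05682.
RR = 0.17600 / 0.05682 = 3.09760
The risk among the exposed is 3.10 times that among the unexposed.

3.098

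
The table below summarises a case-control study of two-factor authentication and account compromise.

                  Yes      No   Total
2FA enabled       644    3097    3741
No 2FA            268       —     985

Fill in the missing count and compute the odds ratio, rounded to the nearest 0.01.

The missing cell is in the unexposed row: 985 − 268 = 717.
So a = 644, b = 3097, c = 268, d = 717.
OR = (a·d)/(b·c) = (644 × 717) / (3097 × 268) = 461748 / 829996 = 0.55633

0.56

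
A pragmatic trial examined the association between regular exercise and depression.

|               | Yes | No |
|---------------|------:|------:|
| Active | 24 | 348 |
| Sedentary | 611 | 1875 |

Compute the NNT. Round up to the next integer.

6

Risk in treated group = 24/372 = 0.06452; risk in control = 611/2486 = 0.24578.
Absolute risk reduction = 0.24578 − 0.06452 = 0.18126
NNT = 1 / ARR = 1 / 0.18126 = 5.517 → round up → 6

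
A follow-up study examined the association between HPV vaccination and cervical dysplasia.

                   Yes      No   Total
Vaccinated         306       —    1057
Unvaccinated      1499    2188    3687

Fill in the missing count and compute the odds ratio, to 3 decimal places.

0.595

The missing cell is in the exposed row: 1057 − 306 = 751.
So a = 306, b = 751, c = 1499, d = 2188.
OR = (a·d)/(b·c) = (306 × 2188) / (751 × 1499) = 669528 / 1125749 = 0.59474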